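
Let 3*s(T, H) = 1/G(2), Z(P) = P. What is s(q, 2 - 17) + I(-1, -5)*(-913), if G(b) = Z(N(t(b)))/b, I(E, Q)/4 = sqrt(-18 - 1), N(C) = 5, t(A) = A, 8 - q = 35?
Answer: 2/15 - 3652*I*sqrt(19) ≈ 0.13333 - 15919.0*I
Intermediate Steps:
q = -27 (q = 8 - 1*35 = 8 - 35 = -27)
I(E, Q) = 4*I*sqrt(19) (I(E, Q) = 4*sqrt(-18 - 1) = 4*sqrt(-19) = 4*(I*sqrt(19)) = 4*I*sqrt(19))
G(b) = 5/b
s(T, H) = 2/15 (s(T, H) = 1/(3*((5/2))) = 1/(3*((5*(1/2)))) = 1/(3*(5/2)) = (1/3)*(2/5) = 2/15)
s(q, 2 - 17) + I(-1, -5)*(-913) = 2/15 + (4*I*sqrt(19))*(-913) = 2/15 - 3652*I*sqrt(19)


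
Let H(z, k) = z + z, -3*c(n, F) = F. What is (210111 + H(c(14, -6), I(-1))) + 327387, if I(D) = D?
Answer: 537502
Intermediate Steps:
c(n, F) = -F/3
H(z, k) = 2*z
(210111 + H(c(14, -6), I(-1))) + 327387 = (210111 + 2*(-1/3*(-6))) + 327387 = (210111 + 2*2) + 327387 = (210111 + 4) + 327387 = 210115 + 327387 = 537502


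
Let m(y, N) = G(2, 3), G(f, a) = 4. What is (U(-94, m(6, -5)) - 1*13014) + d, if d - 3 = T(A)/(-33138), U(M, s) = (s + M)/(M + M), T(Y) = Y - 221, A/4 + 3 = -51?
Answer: -10131842101/778743 ≈ -13011.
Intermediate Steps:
A = -216 (A = -12 + 4*(-51) = -12 - 204 = -216)
m(y, N) = 4
T(Y) = -221 + Y
U(M, s) = (M + s)/(2*M) (U(M, s) = (M + s)/((2*M)) = (M + s)*(1/(2*M)) = (M + s)/(2*M))
d = 99851/33138 (d = 3 + (-221 - 216)/(-33138) = 3 - 437*(-1/33138) = 3 + 437/33138 = 99851/33138 ≈ 3.0132)
(U(-94, m(6, -5)) - 1*13014) + d = ((½)*(-94 + 4)/(-94) - 1*13014) + 99851/33138 = ((½)*(-1/94)*(-90) - 13014) + 99851/33138 = (45/94 - 13014) + 99851/33138 = -1223271/94 + 99851/33138 = -10131842101/778743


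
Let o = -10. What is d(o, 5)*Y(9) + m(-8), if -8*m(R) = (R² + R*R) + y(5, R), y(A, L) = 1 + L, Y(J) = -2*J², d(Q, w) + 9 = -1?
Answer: 12839/8 ≈ 1604.9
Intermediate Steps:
d(Q, w) = -10 (d(Q, w) = -9 - 1 = -10)
m(R) = -⅛ - R²/4 - R/8 (m(R) = -((R² + R*R) + (1 + R))/8 = -((R² + R²) + (1 + R))/8 = -(2*R² + (1 + R))/8 = -(1 + R + 2*R²)/8 = -⅛ - R²/4 - R/8)
d(o, 5)*Y(9) + m(-8) = -(-20)*9² + (-⅛ - ¼*(-8)² - ⅛*(-8)) = -(-20)*81 + (-⅛ - ¼*64 + 1) = -10*(-162) + (-⅛ - 16 + 1) = 1620 - 121/8 = 12839/8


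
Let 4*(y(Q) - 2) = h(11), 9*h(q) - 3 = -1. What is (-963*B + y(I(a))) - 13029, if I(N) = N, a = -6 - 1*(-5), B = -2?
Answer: -199817/18 ≈ -11101.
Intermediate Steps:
a = -1 (a = -6 + 5 = -1)
h(q) = 2/9 (h(q) = ⅓ + (⅑)*(-1) = ⅓ - ⅑ = 2/9)
y(Q) = 37/18 (y(Q) = 2 + (¼)*(2/9) = 2 + 1/18 = 37/18)
(-963*B + y(I(a))) - 13029 = (-963*(-2) + 37/18) - 13029 = (1926 + 37/18) - 13029 = 34705/18 - 13029 = -199817/18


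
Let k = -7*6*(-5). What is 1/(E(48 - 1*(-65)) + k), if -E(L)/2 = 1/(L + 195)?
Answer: 154/32339 ≈ 0.0047621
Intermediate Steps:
k = 210 (k = -42*(-5) = 210)
E(L) = -2/(195 + L) (E(L) = -2/(L + 195) = -2/(195 + L))
1/(E(48 - 1*(-65)) + k) = 1/(-2/(195 + (48 - 1*(-65))) + 210) = 1/(-2/(195 + (48 + 65)) + 210) = 1/(-2/(195 + 113) + 210) = 1/(-2/308 + 210) = 1/(-2*1/308 + 210) = 1/(-1/154 + 210) = 1/(32339/154) = 154/32339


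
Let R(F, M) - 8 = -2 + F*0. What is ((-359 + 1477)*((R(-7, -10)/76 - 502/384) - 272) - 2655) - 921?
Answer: -563698607/1824 ≈ -3.0905e+5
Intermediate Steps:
R(F, M) = 6 (R(F, M) = 8 + (-2 + F*0) = 8 + (-2 + 0) = 8 - 2 = 6)
((-359 + 1477)*((R(-7, -10)/76 - 502/384) - 272) - 2655) - 921 = ((-359 + 1477)*((6/76 - 502/384) - 272) - 2655) - 921 = (1118*((6*(1/76) - 502*1/384) - 272) - 2655) - 921 = (1118*((3/38 - 251/192) - 272) - 2655) - 921 = (1118*(-4481/3648 - 272) - 2655) - 921 = (1118*(-996737/3648) - 2655) - 921 = (-557175983/1824 - 2655) - 921 = -562018703/1824 - 921 = -563698607/1824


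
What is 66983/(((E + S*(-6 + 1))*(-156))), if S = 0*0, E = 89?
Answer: -66983/13884 ≈ -4.8245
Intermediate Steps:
S = 0
66983/(((E + S*(-6 + 1))*(-156))) = 66983/(((89 + 0*(-6 + 1))*(-156))) = 66983/(((89 + 0*(-5))*(-156))) = 66983/(((89 + 0)*(-156))) = 66983/((89*(-156))) = 66983/(-13884) = 66983*(-1/13884) = -66983/13884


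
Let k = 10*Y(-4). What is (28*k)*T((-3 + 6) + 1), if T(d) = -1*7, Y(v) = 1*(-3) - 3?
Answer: 11760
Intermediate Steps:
Y(v) = -6 (Y(v) = -3 - 3 = -6)
T(d) = -7
k = -60 (k = 10*(-6) = -60)
(28*k)*T((-3 + 6) + 1) = (28*(-60))*(-7) = -1680*(-7) = 11760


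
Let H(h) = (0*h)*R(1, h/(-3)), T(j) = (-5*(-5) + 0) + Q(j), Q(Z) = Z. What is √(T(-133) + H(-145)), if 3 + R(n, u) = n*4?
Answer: 6*I*√3 ≈ 10.392*I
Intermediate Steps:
R(n, u) = -3 + 4*n (R(n, u) = -3 + n*4 = -3 + 4*n)
T(j) = 25 + j (T(j) = (-5*(-5) + 0) + j = (25 + 0) + j = 25 + j)
H(h) = 0 (H(h) = (0*h)*(-3 + 4*1) = 0*(-3 + 4) = 0*1 = 0)
√(T(-133) + H(-145)) = √((25 - 133) + 0) = √(-108 + 0) = √(-108) = 6*I*√3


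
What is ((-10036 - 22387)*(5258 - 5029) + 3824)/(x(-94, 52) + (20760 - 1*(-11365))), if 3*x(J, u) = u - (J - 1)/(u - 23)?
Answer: -645630741/2796478 ≈ -230.87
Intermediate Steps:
x(J, u) = u/3 - (-1 + J)/(3*(-23 + u)) (x(J, u) = (u - (J - 1)/(u - 23))/3 = (u - (-1 + J)/(-23 + u))/3 = u/3 - (-1 + J)/(3*(-23 + u)))
((-10036 - 22387)*(5258 - 5029) + 3824)/(x(-94, 52) + (20760 - 1*(-11365))) = ((-10036 - 22387)*(5258 - 5029) + 3824)/((1 + 52² - 1*(-94) - 23*52)/(3*(-23 + 52)) + (20760 - 1*(-11365))) = (-32423*229 + 3824)/((⅓)*(1 + 2704 + 94 - 1196)/29 + (20760 + 11365)) = (-7424867 + 3824)/((⅓)*(1/29)*1603 + 32125) = -7421043/(1603/87 + 32125) = -7421043/2796478/87 = -7421043*87/2796478 = -645630741/2796478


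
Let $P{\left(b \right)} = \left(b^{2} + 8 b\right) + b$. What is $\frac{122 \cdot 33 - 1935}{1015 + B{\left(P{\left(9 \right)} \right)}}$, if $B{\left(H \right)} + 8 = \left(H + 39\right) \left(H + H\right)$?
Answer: $\frac{2091}{66131} \approx 0.031619$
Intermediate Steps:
$P{\left(b \right)} = b^{2} + 9 b$
$B{\left(H \right)} = -8 + 2 H \left(39 + H\right)$ ($B{\left(H \right)} = -8 + \left(H + 39\right) \left(H + H\right) = -8 + \left(39 + H\right) 2 H = -8 + 2 H \left(39 + H\right)$)
$\frac{122 \cdot 33 - 1935}{1015 + B{\left(P{\left(9 \right)} \right)}} = \frac{122 \cdot 33 - 1935}{1015 + \left(-8 + 2 \left(9 \left(9 + 9\right)\right)^{2} + 78 \cdot 9 \left(9 + 9\right)\right)} = \frac{4026 - 1935}{1015 + \left(-8 + 2 \left(9 \cdot 18\right)^{2} + 78 \cdot 9 \cdot 18\right)} = \frac{2091}{1015 + \left(-8 + 2 \cdot 162^{2} + 78 \cdot 162\right)} = \frac{2091}{1015 + \left(-8 + 2 \cdot 26244 + 12636\right)} = \frac{2091}{1015 + \left(-8 + 52488 + 12636\right)} = \frac{2091}{1015 + 65116} = \frac{2091}{66131}$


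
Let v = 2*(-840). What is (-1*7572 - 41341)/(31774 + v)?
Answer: -1193/734 ≈ -1.6253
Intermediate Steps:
v = -1680
(-1*7572 - 41341)/(31774 + v) = (-1*7572 - 41341)/(31774 - 1680) = (-7572 - 41341)/30094 = -48913*1/30094 = -1193/734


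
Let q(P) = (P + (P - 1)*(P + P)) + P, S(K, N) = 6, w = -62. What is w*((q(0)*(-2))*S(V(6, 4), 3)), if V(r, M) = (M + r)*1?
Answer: 0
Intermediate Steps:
V(r, M) = M + r
q(P) = 2*P + 2*P*(-1 + P) (q(P) = (P + (-1 + P)*(2*P)) + P = (P + 2*P*(-1 + P)) + P = 2*P + 2*P*(-1 + P))
w*((q(0)*(-2))*S(V(6, 4), 3)) = -62*(2*0²)*(-2)*6 = -62*(2*0)*(-2)*6 = -62*0*(-2)*6 = -0*6 = -62*0 = 0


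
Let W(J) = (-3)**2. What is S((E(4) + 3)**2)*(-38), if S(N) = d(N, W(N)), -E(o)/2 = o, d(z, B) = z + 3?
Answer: -1064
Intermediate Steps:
W(J) = 9
d(z, B) = 3 + z
E(o) = -2*o
S(N) = 3 + N
S((E(4) + 3)**2)*(-38) = (3 + (-2*4 + 3)**2)*(-38) = (3 + (-8 + 3)**2)*(-38) = (3 + (-5)**2)*(-38) = (3 + 25)*(-38) = 28*(-38) = -1064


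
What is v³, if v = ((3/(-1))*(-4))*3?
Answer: 46656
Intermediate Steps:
v = 36 (v = ((3*(-1))*(-4))*3 = -3*(-4)*3 = 12*3 = 36)
v³ = 36³ = 46656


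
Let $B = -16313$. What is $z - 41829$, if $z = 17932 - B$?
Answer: $-7584$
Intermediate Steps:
$z = 34245$ ($z = 17932 - -16313 = 17932 + 16313 = 34245$)
$z - 41829 = 34245 - 41829 = -7584$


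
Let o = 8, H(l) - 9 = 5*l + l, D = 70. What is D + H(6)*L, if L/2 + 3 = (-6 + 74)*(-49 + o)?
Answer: -251120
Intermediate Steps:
H(l) = 9 + 6*l (H(l) = 9 + (5*l + l) = 9 + 6*l)
L = -5582 (L = -6 + 2*((-6 + 74)*(-49 + 8)) = -6 + 2*(68*(-41)) = -6 + 2*(-2788) = -6 - 5576 = -5582)
D + H(6)*L = 70 + (9 + 6*6)*(-5582) = 70 + (9 + 36)*(-5582) = 70 + 45*(-5582) = 70 - 251190 = -251120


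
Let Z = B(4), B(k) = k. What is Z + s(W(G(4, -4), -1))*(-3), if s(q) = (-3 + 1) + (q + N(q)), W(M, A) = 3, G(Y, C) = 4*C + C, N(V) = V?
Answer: -8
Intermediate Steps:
G(Y, C) = 5*C
Z = 4
s(q) = -2 + 2*q (s(q) = (-3 + 1) + (q + q) = -2 + 2*q)
Z + s(W(G(4, -4), -1))*(-3) = 4 + (-2 + 2*3)*(-3) = 4 + (-2 + 6)*(-3) = 4 + 4*(-3) = 4 - 12 = -8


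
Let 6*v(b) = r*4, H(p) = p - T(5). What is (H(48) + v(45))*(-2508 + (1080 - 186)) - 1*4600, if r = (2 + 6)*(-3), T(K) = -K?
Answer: -64318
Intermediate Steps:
r = -24 (r = 8*(-3) = -24)
H(p) = 5 + p (H(p) = p - (-1)*5 = p - 1*(-5) = p + 5 = 5 + p)
v(b) = -16 (v(b) = (-24*4)/6 = (⅙)*(-96) = -16)
(H(48) + v(45))*(-2508 + (1080 - 186)) - 1*4600 = ((5 + 48) - 16)*(-2508 + (1080 - 186)) - 1*4600 = (53 - 16)*(-2508 + 894) - 4600 = 37*(-1614) - 4600 = -59718 - 4600 = -64318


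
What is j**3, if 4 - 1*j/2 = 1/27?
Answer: 9800344/19683 ≈ 497.91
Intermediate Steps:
j = 214/27 (j = 8 - 2/27 = 214/27 ≈ 7.9259)
j**3 = (214/27)**3 = 9800344/19683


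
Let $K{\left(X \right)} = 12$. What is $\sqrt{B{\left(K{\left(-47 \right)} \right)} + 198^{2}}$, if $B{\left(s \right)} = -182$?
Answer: $\sqrt{39022} \approx 197.54$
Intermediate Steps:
$\sqrt{B{\left(K{\left(-47 \right)} \right)} + 198^{2}} = \sqrt{-182 + 198^{2}} = \sqrt{-182 + 39204} = \sqrt{39022}$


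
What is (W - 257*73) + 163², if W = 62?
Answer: 7870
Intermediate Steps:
(W - 257*73) + 163² = (62 - 257*73) + 163² = (62 - 18761) + 26569 = -18699 + 26569 = 7870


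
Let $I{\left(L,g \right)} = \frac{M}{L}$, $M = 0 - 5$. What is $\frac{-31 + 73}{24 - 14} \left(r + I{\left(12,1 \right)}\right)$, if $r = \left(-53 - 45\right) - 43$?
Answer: $- \frac{11879}{20} \approx -593.95$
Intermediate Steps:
$M = -5$ ($M = 0 - 5 = -5$)
$r = -141$ ($r = -98 - 43 = -141$)
$I{\left(L,g \right)} = - \frac{5}{L}$
$\frac{-31 + 73}{24 - 14} \left(r + I{\left(12,1 \right)}\right) = \frac{-31 + 73}{24 - 14} \left(-141 - \frac{5}{12}\right) = \frac{42}{10} \left(-141 - \frac{5}{12}\right) = 42 \cdot \frac{1}{10} \left(-141 - \frac{5}{12}\right) = \frac{21}{5} \left(- \frac{1697}{12}\right) = - \frac{11879}{20}$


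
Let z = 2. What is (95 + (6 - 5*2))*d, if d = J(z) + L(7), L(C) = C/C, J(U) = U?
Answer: 273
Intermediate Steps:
L(C) = 1
d = 3 (d = 2 + 1 = 3)
(95 + (6 - 5*2))*d = (95 + (6 - 5*2))*3 = (95 + (6 - 10))*3 = (95 - 4)*3 = 91*3 = 273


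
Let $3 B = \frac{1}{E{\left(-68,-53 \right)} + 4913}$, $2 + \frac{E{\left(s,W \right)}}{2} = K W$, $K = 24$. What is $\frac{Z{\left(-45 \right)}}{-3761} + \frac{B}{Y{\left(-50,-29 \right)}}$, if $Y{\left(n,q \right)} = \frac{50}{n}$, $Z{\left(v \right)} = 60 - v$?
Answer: $- \frac{748736}{26684295} \approx -0.028059$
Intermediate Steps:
$E{\left(s,W \right)} = -4 + 48 W$ ($E{\left(s,W \right)} = -4 + 2 \cdot 24 W = -4 + 48 W$)
$B = \frac{1}{7095}$ ($B = \frac{1}{3 \left(\left(-4 + 48 \left(-53\right)\right) + 4913\right)} = \frac{1}{3 \left(\left(-4 - 2544\right) + 4913\right)} = \frac{1}{3 \left(-2548 + 4913\right)} = \frac{1}{3 \cdot 2365} = \frac{1}{3} \cdot \frac{1}{2365} = \frac{1}{7095} \approx 0.00014094$)
$\frac{Z{\left(-45 \right)}}{-3761} + \frac{B}{Y{\left(-50,-29 \right)}} = \frac{60 - -45}{-3761} + \frac{1}{7095 \frac{50}{-50}} = \left(60 + 45\right) \left(- \frac{1}{3761}\right) + \frac{1}{7095 \cdot 50 \left(- \frac{1}{50}\right)} = 105 \left(- \frac{1}{3761}\right) + \frac{1}{7095 \left(-1\right)} = - \frac{105}{3761} + \frac{1}{7095} \left(-1\right) = - \frac{105}{3761} - \frac{1}{7095} = - \frac{748736}{26684295}$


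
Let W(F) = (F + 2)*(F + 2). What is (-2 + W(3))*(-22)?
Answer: -506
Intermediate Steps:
W(F) = (2 + F)² (W(F) = (2 + F)*(2 + F) = (2 + F)²)
(-2 + W(3))*(-22) = (-2 + (2 + 3)²)*(-22) = (-2 + 5²)*(-22) = (-2 + 25)*(-22) = 23*(-22) = -506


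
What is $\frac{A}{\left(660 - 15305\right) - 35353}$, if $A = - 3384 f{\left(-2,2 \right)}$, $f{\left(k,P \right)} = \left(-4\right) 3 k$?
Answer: $\frac{13536}{8333} \approx 1.6244$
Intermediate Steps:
$f{\left(k,P \right)} = - 12 k$
$A = -81216$ ($A = - 3384 \left(\left(-12\right) \left(-2\right)\right) = \left(-3384\right) 24 = -81216$)
$\frac{A}{\left(660 - 15305\right) - 35353} = - \frac{81216}{\left(660 - 15305\right) - 35353} = - \frac{81216}{-14645 - 35353} = - \frac{81216}{-49998} = \left(-81216\right) \left(- \frac{1}{49998}\right) = \frac{13536}{8333}$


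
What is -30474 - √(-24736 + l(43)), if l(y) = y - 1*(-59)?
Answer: -30474 - I*√24634 ≈ -30474.0 - 156.95*I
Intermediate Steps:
l(y) = 59 + y (l(y) = y + 59 = 59 + y)
-30474 - √(-24736 + l(43)) = -30474 - √(-24736 + (59 + 43)) = -30474 - √(-24736 + 102) = -30474 - √(-24634) = -30474 - I*√24634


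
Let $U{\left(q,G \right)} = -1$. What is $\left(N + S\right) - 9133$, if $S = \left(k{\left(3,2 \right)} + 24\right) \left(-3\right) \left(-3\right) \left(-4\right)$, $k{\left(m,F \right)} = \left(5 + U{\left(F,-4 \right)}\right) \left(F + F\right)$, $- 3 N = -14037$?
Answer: $-5894$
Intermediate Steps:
$N = 4679$ ($N = \left(- \frac{1}{3}\right) \left(-14037\right) = 4679$)
$k{\left(m,F \right)} = 8 F$ ($k{\left(m,F \right)} = \left(5 - 1\right) \left(F + F\right) = 4 \cdot 2 F = 8 F$)
$S = -1440$ ($S = \left(8 \cdot 2 + 24\right) \left(-3\right) \left(-3\right) \left(-4\right) = \left(16 + 24\right) 9 \left(-4\right) = 40 \left(-36\right) = -1440$)
$\left(N + S\right) - 9133 = \left(4679 - 1440\right) - 9133 = 3239 - 9133 = -5894$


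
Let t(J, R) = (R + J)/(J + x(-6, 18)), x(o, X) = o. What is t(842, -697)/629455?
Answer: 29/105244876 ≈ 2.7555e-7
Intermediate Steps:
t(J, R) = (J + R)/(-6 + J) (t(J, R) = (R + J)/(J - 6) = (J + R)/(-6 + J))
t(842, -697)/629455 = ((842 - 697)/(-6 + 842))/629455 = (145/836)*(1/629455) = 29/105244876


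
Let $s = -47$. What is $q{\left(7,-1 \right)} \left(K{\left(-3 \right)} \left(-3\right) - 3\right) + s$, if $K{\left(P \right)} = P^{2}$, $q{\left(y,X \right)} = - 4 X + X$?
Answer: $-137$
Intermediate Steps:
$q{\left(y,X \right)} = - 3 X$
$q{\left(7,-1 \right)} \left(K{\left(-3 \right)} \left(-3\right) - 3\right) + s = \left(-3\right) \left(-1\right) \left(\left(-3\right)^{2} \left(-3\right) - 3\right) - 47 = 3 \left(9 \left(-3\right) - 3\right) - 47 = 3 \left(-27 - 3\right) - 47 = 3 \left(-30\right) - 47 = -90 - 47 = -137$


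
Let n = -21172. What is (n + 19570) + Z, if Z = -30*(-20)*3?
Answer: 198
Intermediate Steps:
Z = 1800 (Z = 600*3 = 1800)
(n + 19570) + Z = (-21172 + 19570) + 1800 = -1602 + 1800 = 198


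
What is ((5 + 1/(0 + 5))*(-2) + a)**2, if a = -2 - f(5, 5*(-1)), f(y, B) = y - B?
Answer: 12544/25 ≈ 501.76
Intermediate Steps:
a = -12 (a = -2 - (5 - 5*(-1)) = -2 - (5 - 1*(-5)) = -2 - (5 + 5) = -2 - 1*10 = -2 - 10 = -12)
((5 + 1/(0 + 5))*(-2) + a)**2 = ((5 + 1/(0 + 5))*(-2) - 12)**2 = ((5 + 1/5)*(-2) - 12)**2 = ((26/5)*(-2) - 12)**2 = (-52/5 - 12)**2 = (-112/5)**2 = 12544/25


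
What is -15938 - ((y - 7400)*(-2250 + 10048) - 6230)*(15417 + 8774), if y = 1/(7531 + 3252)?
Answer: 15054115780849918/10783 ≈ 1.3961e+12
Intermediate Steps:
y = 1/10783 ≈ 9.2739e-5
-15938 - ((y - 7400)*(-2250 + 10048) - 6230)*(15417 + 8774) = -15938 - ((1/10783 - 7400)*(-2250 + 10048) - 6230)*(15417 + 8774) = -15938 - (-79794199/10783*7798 - 6230)*24191 = -15938 - (-622235163802/10783 - 6230)*24191 = -15938 - (-622302341892)*24191/10783 = -15938 - 1*(-15054115952709372/10783) = -15938 + 15054115952709372/10783 = 15054115780849918/10783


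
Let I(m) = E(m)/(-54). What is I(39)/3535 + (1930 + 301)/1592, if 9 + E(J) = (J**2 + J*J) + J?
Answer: 70164161/50649480 ≈ 1.3853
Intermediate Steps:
E(J) = -9 + J + 2*J**2 (E(J) = -9 + ((J**2 + J*J) + J) = -9 + ((J**2 + J**2) + J) = -9 + (2*J**2 + J) = -9 + (J + 2*J**2) = -9 + J + 2*J**2)
I(m) = 1/6 - m**2/27 - m/54 (I(m) = (-9 + m + 2*m**2)/(-54) = (-9 + m + 2*m**2)*(-1/54) = 1/6 - m**2/27 - m/54)
I(39)/3535 + (1930 + 301)/1592 = (1/6 - 1/27*39**2 - 1/54*39)/3535 + (1930 + 301)/1592 = (1/6 - 1/27*1521 - 13/18)*(1/3535) + 2231*(1/1592) = (1/6 - 169/3 - 13/18)*(1/3535) + 2231/1592 = -512/9*1/3535 + 2231/1592 = -512/31815 + 2231/1592 = 70164161/50649480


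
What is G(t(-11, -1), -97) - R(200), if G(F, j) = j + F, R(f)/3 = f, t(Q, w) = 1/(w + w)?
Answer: -1395/2 ≈ -697.50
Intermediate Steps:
t(Q, w) = 1/(2*w)
R(f) = 3*f
G(F, j) = F + j
G(t(-11, -1), -97) - R(200) = ((1/2)/(-1) - 97) - 3*200 = ((1/2)*(-1) - 97) - 1*600 = (-1/2 - 97) - 600 = -195/2 - 600 = -1395/2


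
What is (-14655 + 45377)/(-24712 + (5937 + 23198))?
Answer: 30722/4423 ≈ 6.9460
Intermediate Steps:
(-14655 + 45377)/(-24712 + (5937 + 23198)) = 30722/(-24712 + 29135) = 30722/4423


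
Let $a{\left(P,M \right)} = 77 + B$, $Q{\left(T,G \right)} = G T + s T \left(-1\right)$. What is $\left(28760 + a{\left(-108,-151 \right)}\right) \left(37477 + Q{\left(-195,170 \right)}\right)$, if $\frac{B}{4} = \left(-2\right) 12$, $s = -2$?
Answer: $113153317$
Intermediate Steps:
$B = -96$ ($B = 4 \left(\left(-2\right) 12\right) = 4 \left(-24\right) = -96$)
$Q{\left(T,G \right)} = 2 T + G T$ ($Q{\left(T,G \right)} = G T - 2 T \left(-1\right) = G T - 2 \left(- T\right) = G T + 2 T = 2 T + G T$)
$a{\left(P,M \right)} = -19$ ($a{\left(P,M \right)} = 77 - 96 = -19$)
$\left(28760 + a{\left(-108,-151 \right)}\right) \left(37477 + Q{\left(-195,170 \right)}\right) = \left(28760 - 19\right) \left(37477 - 195 \left(2 + 170\right)\right) = 28741 \left(37477 - 33540\right) = 28741 \cdot 3937 = 113153317$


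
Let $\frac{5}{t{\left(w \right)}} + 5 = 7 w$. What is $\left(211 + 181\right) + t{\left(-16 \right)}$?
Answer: $\frac{45859}{117} \approx 391.96$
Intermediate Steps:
$t{\left(w \right)} = \frac{5}{-5 + 7 w}$
$\left(211 + 181\right) + t{\left(-16 \right)} = \left(211 + 181\right) + \frac{5}{-5 + 7 \left(-16\right)} = 392 + \frac{5}{-5 - 112} = 392 + \frac{5}{-117} = 392 + 5 \left(- \frac{1}{117}\right) = 392 - \frac{5}{117} = \frac{45859}{117}$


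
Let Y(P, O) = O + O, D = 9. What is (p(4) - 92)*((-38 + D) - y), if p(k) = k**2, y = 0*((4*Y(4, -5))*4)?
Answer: 2204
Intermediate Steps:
Y(P, O) = 2*O
y = 0 (y = 0*((4*(2*(-5)))*4) = 0*((4*(-10))*4) = 0*(-40*4) = 0*(-160) = 0)
(p(4) - 92)*((-38 + D) - y) = (4**2 - 92)*((-38 + 9) - 1*0) = (16 - 92)*(-29 + 0) = -76*(-29) = 2204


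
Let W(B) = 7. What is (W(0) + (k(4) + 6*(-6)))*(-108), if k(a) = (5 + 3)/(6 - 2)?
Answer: 2916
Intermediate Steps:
k(a) = 2 (k(a) = 8/4 = 8*(¼) = 2)
(W(0) + (k(4) + 6*(-6)))*(-108) = (7 + (2 + 6*(-6)))*(-108) = (7 + (2 - 36))*(-108) = (7 - 34)*(-108) = -27*(-108) = 2916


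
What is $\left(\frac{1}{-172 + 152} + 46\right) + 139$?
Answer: $\frac{3699}{20} \approx 184.95$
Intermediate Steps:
$\left(\frac{1}{-172 + 152} + 46\right) + 139 = \left(\frac{1}{-20} + 46\right) + 139 = \left(- \frac{1}{20} + 46\right) + 139 = \frac{919}{20} + 139 = \frac{3699}{20}$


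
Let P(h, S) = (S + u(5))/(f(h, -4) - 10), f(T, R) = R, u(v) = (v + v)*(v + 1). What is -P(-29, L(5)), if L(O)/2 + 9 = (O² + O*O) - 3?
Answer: 68/7 ≈ 9.7143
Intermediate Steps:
u(v) = 2*v*(1 + v) (u(v) = (2*v)*(1 + v) = 2*v*(1 + v))
L(O) = -24 + 4*O² (L(O) = -18 + 2*((O² + O*O) - 3) = -18 + 2*((O² + O²) - 3) = -18 + 2*(2*O² - 3) = -18 + 2*(-3 + 2*O²) = -18 + (-6 + 4*O²) = -24 + 4*O²)
P(h, S) = -30/7 - S/14 (P(h, S) = (S + 2*5*(1 + 5))/(-4 - 10) = (S + 2*5*6)/(-14) = (S + 60)*(-1/14) = (60 + S)*(-1/14) = -30/7 - S/14)
-P(-29, L(5)) = -(-30/7 - (-24 + 4*5²)/14) = -(-30/7 - (-24 + 4*25)/14) = -(-30/7 - (-24 + 100)/14) = -(-30/7 - 1/14*76) = -(-30/7 - 38/7) = -1*(-68/7) = 68/7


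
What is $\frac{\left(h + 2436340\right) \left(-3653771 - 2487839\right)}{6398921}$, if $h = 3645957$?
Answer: $- \frac{37355096078170}{6398921} \approx -5.8377 \cdot 10^{6}$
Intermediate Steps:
$\frac{\left(h + 2436340\right) \left(-3653771 - 2487839\right)}{6398921} = \frac{\left(3645957 + 2436340\right) \left(-3653771 - 2487839\right)}{6398921} = 6082297 \left(-6141610\right) \frac{1}{6398921} = \left(-37355096078170\right) \frac{1}{6398921} = - \frac{37355096078170}{6398921}$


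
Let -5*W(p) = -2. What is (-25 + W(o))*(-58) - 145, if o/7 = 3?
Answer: 6409/5 ≈ 1281.8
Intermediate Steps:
o = 21 (o = 7*3 = 21)
W(p) = ⅖ (W(p) = -⅕*(-2) = ⅖)
(-25 + W(o))*(-58) - 145 = (-25 + ⅖)*(-58) - 145 = -123/5*(-58) - 145 = 7134/5 - 145 = 6409/5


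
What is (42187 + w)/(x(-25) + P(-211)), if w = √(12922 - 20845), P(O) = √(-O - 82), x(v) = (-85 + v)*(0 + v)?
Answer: -(42187 + I*√7923)/(-2750 - √129) ≈ 15.278 + 0.032235*I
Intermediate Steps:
x(v) = v*(-85 + v) (x(v) = (-85 + v)*v = v*(-85 + v))
P(O) = √(-82 - O)
w = I*√7923 (w = √(-7923) = I*√7923 ≈ 89.011*I)
(42187 + w)/(x(-25) + P(-211)) = (42187 + I*√7923)/(-25*(-85 - 25) + √(-82 - 1*(-211))) = (42187 + I*√7923)/(-25*(-110) + √(-82 + 211)) = (42187 + I*√7923)/(2750 + √129)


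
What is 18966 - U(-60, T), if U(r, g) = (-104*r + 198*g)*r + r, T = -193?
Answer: -1899414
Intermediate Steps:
U(r, g) = r + r*(-104*r + 198*g) (U(r, g) = r*(-104*r + 198*g) + r = r + r*(-104*r + 198*g))
18966 - U(-60, T) = 18966 - (-60)*(1 - 104*(-60) + 198*(-193)) = 18966 - (-60)*(1 + 6240 - 38214) = 18966 - (-60)*(-31973) = 18966 - 1*1918380 = 18966 - 1918380 = -1899414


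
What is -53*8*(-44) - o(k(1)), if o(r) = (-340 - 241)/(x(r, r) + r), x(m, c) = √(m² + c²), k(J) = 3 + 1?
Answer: 74043/4 + 581*√2/4 ≈ 18716.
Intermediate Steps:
k(J) = 4
x(m, c) = √(c² + m²)
o(r) = -581/(r + √2*√(r²)) (o(r) = (-340 - 241)/(√(r² + r²) + r) = -581/(√(2*r²) + r) = -581/(√2*√(r²) + r) = -581/(r + √2*√(r²)))
-53*8*(-44) - o(k(1)) = -53*8*(-44) - (-581)/(4 + √2*√(4²)) = -424*(-44) - (-581)/(4 + √2*√16) = 18656 - (-581)/(4 + √2*4) = 18656 - (-581)/(4 + 4*√2) = 18656 + 581/(4 + 4*√2)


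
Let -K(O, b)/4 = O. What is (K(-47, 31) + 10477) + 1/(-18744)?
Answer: 199904759/18744 ≈ 10665.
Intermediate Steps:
K(O, b) = -4*O
(K(-47, 31) + 10477) + 1/(-18744) = (-4*(-47) + 10477) + 1/(-18744) = (188 + 10477) - 1/18744 = 10665 - 1/18744 = 199904759/18744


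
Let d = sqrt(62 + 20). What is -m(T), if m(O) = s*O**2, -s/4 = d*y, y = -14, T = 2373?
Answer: -315343224*sqrt(82) ≈ -2.8556e+9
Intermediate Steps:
d = sqrt(82) ≈ 9.0554
s = 56*sqrt(82) (s = -4*sqrt(82)*(-14) = -(-56)*sqrt(82) = 56*sqrt(82) ≈ 507.10)
m(O) = 56*sqrt(82)*O**2 (m(O) = (56*sqrt(82))*O**2 = 56*sqrt(82)*O**2)
-m(T) = -56*sqrt(82)*2373**2 = -56*sqrt(82)*5631129 = -315343224*sqrt(82)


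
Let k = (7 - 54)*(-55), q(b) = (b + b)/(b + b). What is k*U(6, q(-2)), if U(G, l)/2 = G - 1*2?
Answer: 20680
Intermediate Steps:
q(b) = 1 (q(b) = (2*b)/((2*b)) = (2*b)*(1/(2*b)) = 1)
k = 2585 (k = -47*(-55) = 2585)
U(G, l) = -4 + 2*G (U(G, l) = 2*(G - 1*2) = 2*(G - 2) = 2*(-2 + G) = -4 + 2*G)
k*U(6, q(-2)) = 2585*(-4 + 2*6) = 2585*(-4 + 12) = 2585*8 = 20680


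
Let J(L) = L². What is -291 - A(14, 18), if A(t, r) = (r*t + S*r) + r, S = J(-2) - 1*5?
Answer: -543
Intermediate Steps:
S = -1 (S = (-2)² - 1*5 = 4 - 5 = -1)
A(t, r) = r*t (A(t, r) = (r*t - r) + r = (-r + r*t) + r = r*t)
-291 - A(14, 18) = -291 - 18*14 = -291 - 1*252 = -291 - 252 = -543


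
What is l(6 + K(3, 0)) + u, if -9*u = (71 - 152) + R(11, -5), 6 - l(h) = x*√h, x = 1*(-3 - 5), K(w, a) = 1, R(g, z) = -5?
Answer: 140/9 + 8*√7 ≈ 36.722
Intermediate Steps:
x = -8 (x = 1*(-8) = -8)
l(h) = 6 + 8*√h (l(h) = 6 - (-8)*√h = 6 + 8*√h)
u = 86/9 (u = -((71 - 152) - 5)/9 = -(-81 - 5)/9 = -⅑*(-86) = 86/9 ≈ 9.5556)
l(6 + K(3, 0)) + u = (6 + 8*√(6 + 1)) + 86/9 = (6 + 8*√7) + 86/9 = 140/9 + 8*√7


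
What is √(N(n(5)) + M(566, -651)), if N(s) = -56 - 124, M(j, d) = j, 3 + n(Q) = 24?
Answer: √386 ≈ 19.647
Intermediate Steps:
n(Q) = 21 (n(Q) = -3 + 24 = 21)
N(s) = -180
√(N(n(5)) + M(566, -651)) = √(-180 + 566) = √386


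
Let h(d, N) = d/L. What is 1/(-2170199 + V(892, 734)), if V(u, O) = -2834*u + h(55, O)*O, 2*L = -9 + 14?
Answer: -1/4681979 ≈ -2.1358e-7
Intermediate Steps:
L = 5/2 (L = (-9 + 14)/2 = (1/2)*5 = 5/2 ≈ 2.5000)
h(d, N) = 2*d/5 (h(d, N) = d/(5/2) = d*(2/5) = 2*d/5)
V(u, O) = -2834*u + 22*O (V(u, O) = -2834*u + ((2/5)*55)*O = -2834*u + 22*O)
1/(-2170199 + V(892, 734)) = 1/(-2170199 + (-2834*892 + 22*734)) = 1/(-2170199 + (-2527928 + 16148)) = 1/(-2170199 - 2511780) = 1/(-4681979) = -1/4681979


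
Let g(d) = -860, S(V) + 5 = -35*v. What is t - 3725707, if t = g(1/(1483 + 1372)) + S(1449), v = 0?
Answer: -3726572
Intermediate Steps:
S(V) = -5 (S(V) = -5 - 35*0 = -5 + 0 = -5)
t = -865 (t = -860 - 5 = -865)
t - 3725707 = -865 - 3725707 = -3726572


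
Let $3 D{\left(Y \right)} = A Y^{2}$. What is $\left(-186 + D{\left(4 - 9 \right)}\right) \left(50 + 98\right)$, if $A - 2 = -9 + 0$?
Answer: $- \frac{108484}{3} \approx -36161.0$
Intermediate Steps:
$A = -7$ ($A = 2 + \left(-9 + 0\right) = 2 - 9 = -7$)
$D{\left(Y \right)} = - \frac{7 Y^{2}}{3}$ ($D{\left(Y \right)} = \frac{\left(-7\right) Y^{2}}{3} = - \frac{7 Y^{2}}{3}$)
$\left(-186 + D{\left(4 - 9 \right)}\right) \left(50 + 98\right) = \left(-186 - \frac{7 \left(4 - 9\right)^{2}}{3}\right) \left(50 + 98\right) = \left(-186 - \frac{7 \left(-5\right)^{2}}{3}\right) 148 = \left(-186 - \frac{175}{3}\right) 148 = \left(- \frac{733}{3}\right) 148 = - \frac{108484}{3}$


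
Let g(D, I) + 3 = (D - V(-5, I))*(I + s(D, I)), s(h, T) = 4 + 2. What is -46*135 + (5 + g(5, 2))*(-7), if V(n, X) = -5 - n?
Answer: -6504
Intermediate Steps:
s(h, T) = 6
g(D, I) = -3 + D*(6 + I) (g(D, I) = -3 + (D - (-5 - 1*(-5)))*(I + 6) = -3 + (D - (-5 + 5))*(6 + I) = -3 + (D - 1*0)*(6 + I) = -3 + (D + 0)*(6 + I) = -3 + D*(6 + I))
-46*135 + (5 + g(5, 2))*(-7) = -46*135 + (5 + (-3 + 6*5 + 5*2))*(-7) = -6210 + (5 + (-3 + 30 + 10))*(-7) = -6210 + (5 + 37)*(-7) = -6210 + 42*(-7) = -6210 - 294 = -6504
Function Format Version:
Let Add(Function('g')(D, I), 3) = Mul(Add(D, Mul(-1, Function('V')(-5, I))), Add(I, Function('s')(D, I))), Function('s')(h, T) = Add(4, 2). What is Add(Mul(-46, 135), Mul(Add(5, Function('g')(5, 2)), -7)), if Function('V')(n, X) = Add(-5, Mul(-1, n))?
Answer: -6504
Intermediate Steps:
Function('s')(h, T) = 6
Function('g')(D, I) = Add(-3, Mul(D, Add(6, I))) (Function('g')(D, I) = Add(-3, Mul(Add(D, Mul(-1, Add(-5, Mul(-1, -5)))), Add(I, 6))) = Add(-3, Mul(Add(D, Mul(-1, Add(-5, 5))), Add(6, I))) = Add(-3, Mul(Add(D, Mul(-1, 0)), Add(6, I))) = Add(-3, Mul(Add(D, 0), Add(6, I))) = Add(-3, Mul(D, Add(6, I))))
Add(Mul(-46, 135), Mul(Add(5, Function('g')(5, 2)), -7)) = Add(Mul(-46, 135), Mul(Add(5, Add(-3, Mul(6, 5), Mul(5, 2))), -7)) = Add(-6210, Mul(Add(5, Add(-3, 30, 10)), -7)) = Add(-6210, Mul(Add(5, 37), -7)) = Add(-6210, Mul(42, -7)) = Add(-6210, -294) = -6504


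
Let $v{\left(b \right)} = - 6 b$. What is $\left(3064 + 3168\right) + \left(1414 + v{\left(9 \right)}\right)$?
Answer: $7592$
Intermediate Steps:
$\left(3064 + 3168\right) + \left(1414 + v{\left(9 \right)}\right) = \left(3064 + 3168\right) + \left(1414 - 54\right) = 6232 + \left(1414 - 54\right) = 6232 + 1360 = 7592$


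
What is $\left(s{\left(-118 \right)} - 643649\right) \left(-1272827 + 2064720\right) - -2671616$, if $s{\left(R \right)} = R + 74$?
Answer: $-509733309233$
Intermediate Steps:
$s{\left(R \right)} = 74 + R$
$\left(s{\left(-118 \right)} - 643649\right) \left(-1272827 + 2064720\right) - -2671616 = \left(\left(74 - 118\right) - 643649\right) \left(-1272827 + 2064720\right) - -2671616 = \left(-44 - 643649\right) 791893 + 2671616 = \left(-643693\right) 791893 + 2671616 = -509735980849 + 2671616 = -509733309233$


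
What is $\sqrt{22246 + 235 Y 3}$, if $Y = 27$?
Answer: $\sqrt{41281} \approx 203.18$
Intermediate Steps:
$\sqrt{22246 + 235 Y 3} = \sqrt{22246 + 235 \cdot 27 \cdot 3} = \sqrt{22246 + 235 \cdot 81} = \sqrt{22246 + 19035} = \sqrt{41281}$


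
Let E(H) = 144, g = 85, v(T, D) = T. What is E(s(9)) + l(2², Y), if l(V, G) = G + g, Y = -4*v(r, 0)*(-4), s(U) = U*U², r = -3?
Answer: 181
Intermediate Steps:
s(U) = U³
Y = -48 (Y = -4*(-3)*(-4) = 12*(-4) = -48)
l(V, G) = 85 + G (l(V, G) = G + 85 = 85 + G)
E(s(9)) + l(2², Y) = 144 + (85 - 48) = 144 + 37 = 181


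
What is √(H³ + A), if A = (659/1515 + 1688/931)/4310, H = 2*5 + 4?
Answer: √82780352012511749766/173688690 ≈ 52.383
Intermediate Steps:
H = 14 (H = 10 + 4 = 14)
A = 3170849/6079104150 (A = (659*(1/1515) + 1688*(1/931))*(1/4310) = (659/1515 + 1688/931)*(1/4310) = (3170849/1410465)*(1/4310) = 3170849/6079104150 ≈ 0.00052160)
√(H³ + A) = √(14³ + 3170849/6079104150) = √(2744 + 3170849/6079104150) = √(16681064958449/6079104150) = √82780352012511749766/173688690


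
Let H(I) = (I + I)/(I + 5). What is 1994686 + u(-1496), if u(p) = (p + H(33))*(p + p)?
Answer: 122844906/19 ≈ 6.4655e+6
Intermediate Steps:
H(I) = 2*I/(5 + I) (H(I) = (2*I)/(5 + I) = 2*I/(5 + I))
u(p) = 2*p*(33/19 + p) (u(p) = (p + 2*33/(5 + 33))*(p + p) = (p + 2*33/38)*(2*p) = (p + 2*33*(1/38))*(2*p) = (p + 33/19)*(2*p) = (33/19 + p)*(2*p) = 2*p*(33/19 + p))
1994686 + u(-1496) = 1994686 + (2/19)*(-1496)*(33 + 19*(-1496)) = 1994686 + (2/19)*(-1496)*(33 - 28424) = 1994686 + (2/19)*(-1496)*(-28391) = 1994686 + 84945872/19 = 122844906/19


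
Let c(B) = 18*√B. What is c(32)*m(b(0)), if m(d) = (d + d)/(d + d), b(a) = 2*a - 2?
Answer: 72*√2 ≈ 101.82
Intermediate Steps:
b(a) = -2 + 2*a
m(d) = 1 (m(d) = (2*d)/((2*d)) = (2*d)*(1/(2*d)) = 1)
c(32)*m(b(0)) = (18*√32)*1 = (18*(4*√2))*1 = (72*√2)*1 = 72*√2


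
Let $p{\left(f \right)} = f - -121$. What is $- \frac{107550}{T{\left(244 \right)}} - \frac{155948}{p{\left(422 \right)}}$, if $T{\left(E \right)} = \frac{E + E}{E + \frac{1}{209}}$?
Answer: $- \frac{1497056199733}{27690828} \approx -54063.0$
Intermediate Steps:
$T{\left(E \right)} = \frac{2 E}{\frac{1}{209} + E}$ ($T{\left(E \right)} = \frac{2 E}{E + \frac{1}{209}} = \frac{2 E}{\frac{1}{209} + E}$)
$p{\left(f \right)} = 121 + f$ ($p{\left(f \right)} = f + 121 = 121 + f$)
$- \frac{107550}{T{\left(244 \right)}} - \frac{155948}{p{\left(422 \right)}} = - \frac{107550}{418 \cdot 244 \frac{1}{1 + 209 \cdot 244}} - \frac{155948}{121 + 422} = - \frac{107550}{418 \cdot 244 \frac{1}{1 + 50996}} - \frac{155948}{543} = - \frac{107550}{418 \cdot 244 \cdot \frac{1}{50997}} - \frac{155948}{543} = - \frac{107550}{\frac{101992}{50997}} - \frac{155948}{543} = \left(-107550\right) \frac{50997}{101992} - \frac{155948}{543} = - \frac{2742363675}{50996} - \frac{155948}{543} = - \frac{1497056199733}{27690828}$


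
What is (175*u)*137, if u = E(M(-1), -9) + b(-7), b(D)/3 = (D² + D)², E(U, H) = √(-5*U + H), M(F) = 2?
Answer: 126875700 + 23975*I*√19 ≈ 1.2688e+8 + 1.045e+5*I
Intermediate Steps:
E(U, H) = √(H - 5*U)
b(D) = 3*(D + D²)² (b(D) = 3*(D² + D)² = 3*(D + D²)²)
u = 5292 + I*√19 (u = √(-9 - 5*2) + 3*(-7)²*(1 - 7)² = √(-9 - 10) + 3*49*(-6)² = √(-19) + 3*49*36 = I*√19 + 5292 = 5292 + I*√19 ≈ 5292.0 + 4.3589*I)
(175*u)*137 = (175*(5292 + I*√19))*137 = (926100 + 175*I*√19)*137 = 126875700 + 23975*I*√19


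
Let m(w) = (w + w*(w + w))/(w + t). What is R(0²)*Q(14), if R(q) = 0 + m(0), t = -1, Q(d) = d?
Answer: 0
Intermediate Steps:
m(w) = (w + 2*w²)/(-1 + w) (m(w) = (w + w*(w + w))/(w - 1) = (w + w*(2*w))/(-1 + w) = (w + 2*w²)/(-1 + w))
R(q) = 0 (R(q) = 0 + 0*(1 + 2*0)/(-1 + 0) = 0 + 0*(1 + 0)/(-1) = 0 + 0*(-1)*1 = 0 + 0 = 0)
R(0²)*Q(14) = 0*14 = 0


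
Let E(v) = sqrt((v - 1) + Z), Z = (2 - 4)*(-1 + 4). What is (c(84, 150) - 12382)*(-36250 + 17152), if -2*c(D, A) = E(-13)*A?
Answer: 236471436 + 2864700*I*sqrt(5) ≈ 2.3647e+8 + 6.4057e+6*I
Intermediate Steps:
Z = -6 (Z = -2*3 = -6)
E(v) = sqrt(-7 + v) (E(v) = sqrt((v - 1) - 6) = sqrt((-1 + v) - 6) = sqrt(-7 + v))
c(D, A) = -I*A*sqrt(5) (c(D, A) = -sqrt(-7 - 13)*A/2 = -sqrt(-20)*A/2 = -2*I*sqrt(5)*A/2 = -I*A*sqrt(5))
(c(84, 150) - 12382)*(-36250 + 17152) = (-1*I*150*sqrt(5) - 12382)*(-36250 + 17152) = (-150*I*sqrt(5) - 12382)*(-19098) = (-12382 - 150*I*sqrt(5))*(-19098) = 236471436 + 2864700*I*sqrt(5)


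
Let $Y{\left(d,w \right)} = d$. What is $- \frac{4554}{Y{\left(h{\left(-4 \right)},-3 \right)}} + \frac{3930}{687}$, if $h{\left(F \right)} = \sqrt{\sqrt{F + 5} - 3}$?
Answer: $\frac{1310}{229} + 2277 i \sqrt{2} \approx 5.7205 + 3220.2 i$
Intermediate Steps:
$h{\left(F \right)} = \sqrt{-3 + \sqrt{5 + F}}$ ($h{\left(F \right)} = \sqrt{\sqrt{5 + F} - 3} = \sqrt{-3 + \sqrt{5 + F}}$)
$- \frac{4554}{Y{\left(h{\left(-4 \right)},-3 \right)}} + \frac{3930}{687} = - \frac{4554}{\sqrt{-3 + \sqrt{5 - 4}}} + \frac{3930}{687} = - \frac{4554}{\sqrt{-3 + \sqrt{1}}} + 3930 \cdot \frac{1}{687} = - \frac{4554}{\sqrt{-3 + 1}} + \frac{1310}{229} = - \frac{4554}{\sqrt{-2}} + \frac{1310}{229} = - \frac{4554}{i \sqrt{2}} + \frac{1310}{229} = - 4554 \left(- \frac{i \sqrt{2}}{2}\right) + \frac{1310}{229} = 2277 i \sqrt{2} + \frac{1310}{229} = \frac{1310}{229} + 2277 i \sqrt{2}$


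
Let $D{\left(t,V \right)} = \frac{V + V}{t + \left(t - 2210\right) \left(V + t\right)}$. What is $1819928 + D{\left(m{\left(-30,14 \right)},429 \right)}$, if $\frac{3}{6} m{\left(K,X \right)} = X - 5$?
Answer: $\frac{297196062185}{163301} \approx 1.8199 \cdot 10^{6}$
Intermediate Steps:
$m{\left(K,X \right)} = -10 + 2 X$ ($m{\left(K,X \right)} = 2 \left(X - 5\right) = 2 \left(-5 + X\right) = -10 + 2 X$)
$D{\left(t,V \right)} = \frac{2 V}{t + \left(-2210 + t\right) \left(V + t\right)}$
$1819928 + D{\left(m{\left(-30,14 \right)},429 \right)} = 1819928 + 2 \cdot 429 \frac{1}{\left(-10 + 2 \cdot 14\right)^{2} - 948090 - 2209 \left(-10 + 2 \cdot 14\right) + 429 \left(-10 + 2 \cdot 14\right)} = 1819928 + 2 \cdot 429 \frac{1}{\left(-10 + 28\right)^{2} - 948090 - 2209 \left(-10 + 28\right) + 429 \left(-10 + 28\right)} = 1819928 + 2 \cdot 429 \frac{1}{18^{2} - 948090 - 39762 + 429 \cdot 18} = 1819928 + 2 \cdot 429 \frac{1}{324 - 948090 - 39762 + 7722} = 1819928 + 2 \cdot 429 \frac{1}{-979806} = 1819928 + 2 \cdot 429 \left(- \frac{1}{979806}\right) = 1819928 - \frac{143}{163301} = \frac{297196062185}{163301}$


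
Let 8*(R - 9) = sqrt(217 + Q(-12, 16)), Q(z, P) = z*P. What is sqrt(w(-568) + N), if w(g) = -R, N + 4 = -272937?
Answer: I*sqrt(4367210)/4 ≈ 522.45*I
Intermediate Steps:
N = -272941 (N = -4 - 272937 = -272941)
Q(z, P) = P*z
R = 77/8 (R = 9 + sqrt(217 + 16*(-12))/8 = 9 + sqrt(217 - 192)/8 = 9 + sqrt(25)/8 = 9 + (1/8)*5 = 9 + 5/8 = 77/8 ≈ 9.6250)
w(g) = -77/8 (w(g) = -1*77/8 = -77/8)
sqrt(w(-568) + N) = sqrt(-77/8 - 272941) = sqrt(-2183605/8) = I*sqrt(4367210)/4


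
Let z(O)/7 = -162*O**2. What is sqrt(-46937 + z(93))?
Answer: I*sqrt(9854903) ≈ 3139.3*I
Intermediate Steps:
z(O) = -1134*O**2 (z(O) = 7*(-162*O**2) = -1134*O**2)
sqrt(-46937 + z(93)) = sqrt(-46937 - 1134*93**2) = sqrt(-46937 - 1134*8649) = sqrt(-46937 - 9807966) = sqrt(-9854903) = I*sqrt(9854903)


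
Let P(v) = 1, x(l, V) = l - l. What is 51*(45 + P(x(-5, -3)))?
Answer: 2346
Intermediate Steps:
x(l, V) = 0
51*(45 + P(x(-5, -3))) = 51*(45 + 1) = 51*46 = 2346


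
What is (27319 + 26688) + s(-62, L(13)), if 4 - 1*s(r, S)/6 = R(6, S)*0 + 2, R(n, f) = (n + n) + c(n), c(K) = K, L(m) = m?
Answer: 54019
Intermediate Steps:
R(n, f) = 3*n (R(n, f) = (n + n) + n = 2*n + n = 3*n)
s(r, S) = 12 (s(r, S) = 24 - 6*((3*6)*0 + 2) = 24 - 6*(18*0 + 2) = 24 - 6*(0 + 2) = 24 - 6*2 = 24 - 12 = 12)
(27319 + 26688) + s(-62, L(13)) = (27319 + 26688) + 12 = 54007 + 12 = 54019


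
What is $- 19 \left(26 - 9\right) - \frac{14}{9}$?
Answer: $- \frac{2921}{9} \approx -324.56$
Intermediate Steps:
$- 19 \left(26 - 9\right) - \frac{14}{9} = \left(-19\right) 17 - \frac{14}{9} = -323 - \frac{14}{9} = - \frac{2921}{9}$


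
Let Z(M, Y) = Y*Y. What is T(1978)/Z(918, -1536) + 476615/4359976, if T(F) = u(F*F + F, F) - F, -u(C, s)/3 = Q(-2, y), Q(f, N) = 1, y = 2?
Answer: 4809649787/44338249728 ≈ 0.10848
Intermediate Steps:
Z(M, Y) = Y**2
u(C, s) = -3 (u(C, s) = -3*1 = -3)
T(F) = -3 - F
T(1978)/Z(918, -1536) + 476615/4359976 = (-3 - 1*1978)/((-1536)**2) + 476615/4359976 = (-3 - 1978)/2359296 + 476615*(1/4359976) = -1981*1/2359296 + 16435/150344 = -1981/2359296 + 16435/150344 = 4809649787/44338249728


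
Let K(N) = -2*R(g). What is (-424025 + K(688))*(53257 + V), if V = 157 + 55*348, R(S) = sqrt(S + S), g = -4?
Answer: -30764709850 - 290216*I*sqrt(2) ≈ -3.0765e+10 - 4.1043e+5*I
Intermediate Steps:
R(S) = sqrt(2)*sqrt(S) (R(S) = sqrt(2*S) = sqrt(2)*sqrt(S))
K(N) = -4*I*sqrt(2) (K(N) = -2*sqrt(2)*sqrt(-4) = -2*sqrt(2)*2*I = -4*I*sqrt(2))
V = 19297 (V = 157 + 19140 = 19297)
(-424025 + K(688))*(53257 + V) = (-424025 - 4*I*sqrt(2))*(53257 + 19297) = (-424025 - 4*I*sqrt(2))*72554 = -30764709850 - 290216*I*sqrt(2)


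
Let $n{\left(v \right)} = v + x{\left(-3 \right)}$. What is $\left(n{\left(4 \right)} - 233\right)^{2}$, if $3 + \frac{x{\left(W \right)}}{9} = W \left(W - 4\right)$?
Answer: $4489$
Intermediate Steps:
$x{\left(W \right)} = -27 + 9 W \left(-4 + W\right)$ ($x{\left(W \right)} = -27 + 9 W \left(W - 4\right) = -27 + 9 W \left(-4 + W\right)$)
$n{\left(v \right)} = 162 + v$ ($n{\left(v \right)} = v - \left(-81 - 81\right) = v + \left(-27 + 108 + 9 \cdot 9\right) = v + \left(-27 + 108 + 81\right) = v + 162 = 162 + v$)
$\left(n{\left(4 \right)} - 233\right)^{2} = \left(\left(162 + 4\right) - 233\right)^{2} = \left(166 - 233\right)^{2} = \left(-67\right)^{2} = 4489$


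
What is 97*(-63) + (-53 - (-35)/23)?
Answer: -141737/23 ≈ -6162.5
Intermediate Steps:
97*(-63) + (-53 - (-35)/23) = -6111 + (-53 - (-35)/23) = -6111 + (-53 - 1*(-35/23)) = -6111 + (-53 + 35/23) = -6111 - 1184/23 = -141737/23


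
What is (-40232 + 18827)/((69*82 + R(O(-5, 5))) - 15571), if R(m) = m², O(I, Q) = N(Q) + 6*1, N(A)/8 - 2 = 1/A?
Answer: 178375/77967 ≈ 2.2878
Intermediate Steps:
N(A) = 16 + 8/A
O(I, Q) = 22 + 8/Q (O(I, Q) = (16 + 8/Q) + 6*1 = (16 + 8/Q) + 6 = 22 + 8/Q)
(-40232 + 18827)/((69*82 + R(O(-5, 5))) - 15571) = (-40232 + 18827)/((69*82 + (22 + 8/5)²) - 15571) = -21405/((5658 + (22 + 8*(⅕))²) - 15571) = -21405/((5658 + (22 + 8/5)²) - 15571) = -21405/((5658 + (118/5)²) - 15571) = -21405/((5658 + 13924/25) - 15571) = -21405/(155374/25 - 15571) = -21405/(-233901/25) = -21405*(-25/233901) = 178375/77967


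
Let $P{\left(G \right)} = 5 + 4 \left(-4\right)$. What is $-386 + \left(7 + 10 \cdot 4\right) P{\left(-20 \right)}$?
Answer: $-903$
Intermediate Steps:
$P{\left(G \right)} = -11$ ($P{\left(G \right)} = 5 - 16 = -11$)
$-386 + \left(7 + 10 \cdot 4\right) P{\left(-20 \right)} = -386 + \left(7 + 10 \cdot 4\right) \left(-11\right) = -386 + \left(7 + 40\right) \left(-11\right) = -386 + 47 \left(-11\right) = -386 - 517 = -903$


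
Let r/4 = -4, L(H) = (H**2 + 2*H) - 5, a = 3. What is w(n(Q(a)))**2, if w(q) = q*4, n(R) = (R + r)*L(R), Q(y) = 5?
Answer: 1742400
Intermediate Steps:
L(H) = -5 + H**2 + 2*H
r = -16 (r = 4*(-4) = -16)
n(R) = (-16 + R)*(-5 + R**2 + 2*R) (n(R) = (R - 16)*(-5 + R**2 + 2*R) = (-16 + R)*(-5 + R**2 + 2*R))
w(q) = 4*q
w(n(Q(a)))**2 = (4*((-16 + 5)*(-5 + 5**2 + 2*5)))**2 = (4*(-11*(-5 + 25 + 10)))**2 = (4*(-11*30))**2 = (4*(-330))**2 = (-1320)**2 = 1742400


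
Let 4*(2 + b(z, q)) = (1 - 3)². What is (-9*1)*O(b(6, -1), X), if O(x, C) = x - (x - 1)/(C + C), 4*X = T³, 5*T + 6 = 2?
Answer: 1269/16 ≈ 79.313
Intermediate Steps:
T = -⅘ (T = -6/5 + (⅕)*2 = -6/5 + ⅖ = -⅘ ≈ -0.80000)
b(z, q) = -1 (b(z, q) = -2 + (1 - 3)²/4 = -2 + (¼)*(-2)² = -2 + (¼)*4 = -2 + 1 = -1)
X = -16/125 (X = (-⅘)³/4 = (¼)*(-64/125) = -16/125 ≈ -0.12800)
O(x, C) = x - (-1 + x)/(2*C)
(-9*1)*O(b(6, -1), X) = (-9*1)*((1 - 1*(-1) + 2*(-16/125)*(-1))/(2*(-16/125))) = -9*(-125)*(1 + 1 + 32/125)/(2*16) = -9*(-125)*282/(2*16*125) = -9*(-141/16) = 1269/16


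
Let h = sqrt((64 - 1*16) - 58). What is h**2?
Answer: -10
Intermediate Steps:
h = I*sqrt(10) (h = sqrt((64 - 16) - 58) = sqrt(48 - 58) = sqrt(-10) = I*sqrt(10) ≈ 3.1623*I)
h**2 = (I*sqrt(10))**2 = -10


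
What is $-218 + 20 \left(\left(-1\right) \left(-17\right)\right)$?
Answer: $122$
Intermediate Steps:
$-218 + 20 \left(\left(-1\right) \left(-17\right)\right) = -218 + 20 \cdot 17 = -218 + 340 = 122$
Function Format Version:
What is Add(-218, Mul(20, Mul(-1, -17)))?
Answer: 122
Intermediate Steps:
Add(-218, Mul(20, Mul(-1, -17))) = Add(-218, Mul(20, 17)) = Add(-218, 340) = 122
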